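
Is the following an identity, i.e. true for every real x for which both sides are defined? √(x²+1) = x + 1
No, this is NOT an identity.

Claim: √(x²+1) = x + 1.
Test a specific point where both sides are defined: x = 3/2.
LHS = √(x²+1) ≈ 1.8028
RHS = x + 1 ≈ 2.5000
Since 1.8028 ≠ 2.5000, the equation fails at this point, so it cannot hold for every real x for which both sides are defined.
(x+1)² = x² + 2x + 1 ≠ x² + 1 unless x = 0.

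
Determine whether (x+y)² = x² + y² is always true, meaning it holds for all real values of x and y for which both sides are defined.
Claim: (x+y)² = x² + y².
Test a specific point where both sides are defined: x = 3/2, y = 3/2.
LHS = (x+y)² ≈ 9.0000
RHS = x² + y² ≈ 4.5000
Since 9.0000 ≠ 4.5000, the equation fails at this point, so it cannot hold for all real values of x and y for which both sides are defined.
The correct expansion is (x+y)² = x² + 2xy + y²; the cross term 2xy is missing.

Conclusion: No, this is NOT an identity.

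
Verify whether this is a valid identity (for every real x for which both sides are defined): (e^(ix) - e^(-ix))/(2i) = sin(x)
Claim: (e^(ix) - e^(-ix))/(2i) = sin(x).
Reasoning: By Euler's formula e^(ix) = cos(x) + i·sin(x) and e^(-ix) = cos(x) - i·sin(x). Subtracting cancels the cosine terms: e^(ix) - e^(-ix) = 2i·sin(x); divide by 2i.
So the two sides agree for every real x for which both sides are defined.

Conclusion: Yes, this is an identity.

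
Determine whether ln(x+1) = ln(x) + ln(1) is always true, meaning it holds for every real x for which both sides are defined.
No, this is NOT an identity.

Claim: ln(x+1) = ln(x) + ln(1).
Test a specific point where both sides are defined: x = 4.
LHS = ln(x+1) ≈ 1.6094
RHS = ln(x) + ln(1) ≈ 1.3863
Since 1.6094 ≠ 1.3863, the equation fails at this point, so it cannot hold for every real x for which both sides are defined.
ln(1) = 0, so the right side is just ln(x), which differs from ln(x+1).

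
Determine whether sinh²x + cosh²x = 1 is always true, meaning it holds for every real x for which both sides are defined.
No, this is NOT an identity.

Claim: sinh²x + cosh²x = 1.
Test a specific point where both sides are defined: x = 3/2.
LHS = sinh²x + cosh²x ≈ 10.0677
RHS = 1 ≈ 1.0000
Since 10.0677 ≠ 1.0000, the equation fails at this point, so it cannot hold for every real x for which both sides are defined.
The correct hyperbolic identity is cosh²x - sinh²x = 1 (a difference); the sum sinh²x + cosh²x equals cosh(2x).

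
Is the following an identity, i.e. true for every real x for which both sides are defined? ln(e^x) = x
Yes, this is an identity.

Claim: ln(e^x) = x.
Reasoning: ln is the inverse of the exponential: ln(e^x) asks for the exponent p with e^p = e^x, and since e^p is one-to-one that exponent is p = x.
So the two sides agree for every real x for which both sides are defined.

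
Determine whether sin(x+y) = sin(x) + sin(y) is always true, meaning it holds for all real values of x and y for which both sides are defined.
No, this is NOT an identity.

Claim: sin(x+y) = sin(x) + sin(y).
Test a specific point where both sides are defined: x = 3π/4, y = -π/3.
LHS = sin(x+y) ≈ 0.9659
RHS = sin(x) + sin(y) ≈ -0.1589
Since 0.9659 ≠ -0.1589, the equation fails at this point, so it cannot hold for all real values of x and y for which both sides are defined.
The correct expansion is sin(x+y) = sin(x)cos(y) + cos(x)sin(y); sine is not additive.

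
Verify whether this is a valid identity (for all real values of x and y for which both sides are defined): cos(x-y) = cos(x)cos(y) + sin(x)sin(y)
Claim: cos(x-y) = cos(x)cos(y) + sin(x)sin(y).
Reasoning: Replace y by -y in cos(x+y) = cos(x)cos(y) - sin(x)sin(y) and use cos(-y) = cos(y), sin(-y) = -sin(y): cos(x-y) = cos(x)cos(y) + sin(x)sin(y).
So the two sides agree for all real values of x and y for which both sides are defined.

Conclusion: Yes, this is an identity.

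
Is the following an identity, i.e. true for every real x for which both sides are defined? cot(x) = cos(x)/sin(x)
Yes, this is an identity.

Claim: cot(x) = cos(x)/sin(x).
Reasoning: cot(x) is defined as 1/tan(x) = 1/(sin(x)/cos(x)) = cos(x)/sin(x), wherever sin(x) ≠ 0.
So the two sides agree for every real x for which both sides are defined.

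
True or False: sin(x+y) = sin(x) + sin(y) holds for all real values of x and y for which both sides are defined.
False.

Claim: sin(x+y) = sin(x) + sin(y).
Test a specific point where both sides are defined: x = π/4, y = -π/6.
LHS = sin(x+y) ≈ 0.2588
RHS = sin(x) + sin(y) ≈ 0.2071
Since 0.2588 ≠ 0.2071, the equation fails at this point, so it cannot hold for all real values of x and y for which both sides are defined.
The correct expansion is sin(x+y) = sin(x)cos(y) + cos(x)sin(y); sine is not additive.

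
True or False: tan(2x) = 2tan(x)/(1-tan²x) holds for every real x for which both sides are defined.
True.

Claim: tan(2x) = 2tan(x)/(1-tan²x).
Reasoning: tan(2x) = sin(2x)/cos(2x) = 2sin(x)cos(x) / (cos²x - sin²x). Divide numerator and denominator by cos²x: 2tan(x) / (1 - tan²x).
So the two sides agree for every real x for which both sides are defined.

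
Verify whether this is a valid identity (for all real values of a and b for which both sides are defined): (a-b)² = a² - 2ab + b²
Yes, this is an identity.

Claim: (a-b)² = a² - 2ab + b².
Reasoning: Expand: (a-b)² = (a-b)(a-b) = a·a - a·b - b·a + b·b = a² - 2ab + b².
So the two sides agree for all real values of a and b for which both sides are defined.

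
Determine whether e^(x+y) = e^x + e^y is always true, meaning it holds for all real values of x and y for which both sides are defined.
No, this is NOT an identity.

Claim: e^(x+y) = e^x + e^y.
Test a specific point where both sides are defined: x = 1, y = -3.
LHS = e^(x+y) ≈ 0.1353
RHS = e^x + e^y ≈ 2.7681
Since 0.1353 ≠ 2.7681, the equation fails at this point, so it cannot hold for all real values of x and y for which both sides are defined.
The correct rule is e^(x+y) = e^x · e^y (a product, not a sum).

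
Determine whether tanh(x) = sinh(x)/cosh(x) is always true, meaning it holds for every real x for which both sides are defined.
Claim: tanh(x) = sinh(x)/cosh(x).
Reasoning: tanh(x) is defined as sinh(x)/cosh(x) = (e^x - e^-x)/(e^x + e^-x); cosh(x) ≥ 1 is never zero, so this holds for every real x.
So the two sides agree for every real x for which both sides are defined.

Conclusion: Yes, this is an identity.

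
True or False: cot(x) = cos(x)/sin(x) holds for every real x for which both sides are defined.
Claim: cot(x) = cos(x)/sin(x).
Reasoning: cot(x) is defined as 1/tan(x) = 1/(sin(x)/cos(x)) = cos(x)/sin(x), wherever sin(x) ≠ 0.
So the two sides agree for every real x for which both sides are defined.

Conclusion: True.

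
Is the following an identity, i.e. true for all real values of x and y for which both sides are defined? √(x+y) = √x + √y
Claim: √(x+y) = √x + √y.
Test a specific point where both sides are defined: x = 1, y = 1/2.
LHS = √(x+y) ≈ 1.2247
RHS = √x + √y ≈ 1.7071
Since 1.2247 ≠ 1.7071, the equation fails at this point, so it cannot hold for all real values of x and y for which both sides are defined.
Squaring the right side gives x + 2√(xy) + y, not x + y.

Conclusion: No, this is NOT an identity.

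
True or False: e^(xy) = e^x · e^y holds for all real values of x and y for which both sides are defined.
False.

Claim: e^(xy) = e^x · e^y.
Test a specific point where both sides are defined: x = 4, y = 3/2.
LHS = e^(xy) ≈ 403.4288
RHS = e^x · e^y ≈ 244.6919
Since 403.4288 ≠ 244.6919, the equation fails at this point, so it cannot hold for all real values of x and y for which both sides are defined.
e^x · e^y = e^(x+y), not e^(xy).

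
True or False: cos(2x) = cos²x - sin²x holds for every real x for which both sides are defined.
Claim: cos(2x) = cos²x - sin²x.
Reasoning: Put y = x in the addition formula cos(x+y) = cos(x)cos(y) - sin(x)sin(y): cos(2x) = cos²x - sin²x.
So the two sides agree for every real x for which both sides are defined.

Conclusion: True.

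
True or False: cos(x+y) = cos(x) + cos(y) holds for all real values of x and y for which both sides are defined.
False.

Claim: cos(x+y) = cos(x) + cos(y).
Test a specific point where both sides are defined: x = 2π/3, y = -π/3.
LHS = cos(x+y) ≈ 0.5000
RHS = cos(x) + cos(y) ≈ 0.0000
Since 0.5000 ≠ 0.0000, the equation fails at this point, so it cannot hold for all real values of x and y for which both sides are defined.
The correct expansion is cos(x+y) = cos(x)cos(y) - sin(x)sin(y); cosine is not additive.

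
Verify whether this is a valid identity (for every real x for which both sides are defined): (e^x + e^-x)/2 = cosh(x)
Claim: (e^x + e^-x)/2 = cosh(x).
Reasoning: This is exactly the definition of the hyperbolic cosine: cosh(x) := (e^x + e^-x)/2.
So the two sides agree for every real x for which both sides are defined.

Conclusion: Yes, this is an identity.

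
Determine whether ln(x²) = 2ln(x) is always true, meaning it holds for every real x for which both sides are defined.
Yes, this is an identity.

Claim: ln(x²) = 2ln(x).
Reasoning: The right side requires x > 0. For x > 0, x² = (e^(ln x))² = e^(2ln x), so ln(x²) = 2ln(x). (For x < 0 the right side is undefined, so those values are outside the claim.)
So the two sides agree for every real x for which both sides are defined.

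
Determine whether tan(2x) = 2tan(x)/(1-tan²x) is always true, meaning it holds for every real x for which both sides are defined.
Claim: tan(2x) = 2tan(x)/(1-tan²x).
Reasoning: tan(2x) = sin(2x)/cos(2x) = 2sin(x)cos(x) / (cos²x - sin²x). Divide numerator and denominator by cos²x: 2tan(x) / (1 - tan²x).
So the two sides agree for every real x for which both sides are defined.

Conclusion: Yes, this is an identity.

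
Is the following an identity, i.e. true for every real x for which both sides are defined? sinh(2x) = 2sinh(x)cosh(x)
Claim: sinh(2x) = 2sinh(x)cosh(x).
Reasoning: 2sinh(x)cosh(x) = 2 · (e^x - e^-x)/2 · (e^x + e^-x)/2 = (e^(2x) - e^(-2x))/2 = sinh(2x).
So the two sides agree for every real x for which both sides are defined.

Conclusion: Yes, this is an identity.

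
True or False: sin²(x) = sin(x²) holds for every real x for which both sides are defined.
False.

Claim: sin²(x) = sin(x²).
Test a specific point where both sides are defined: x = -π/4.
LHS = sin²(x) ≈ 0.5000
RHS = sin(x²) ≈ 0.5785
Since 0.5000 ≠ 0.5785, the equation fails at this point, so it cannot hold for every real x for which both sides are defined.
sin²(x) means (sin x)², squaring the output; sin(x²) squares the input. These are different functions.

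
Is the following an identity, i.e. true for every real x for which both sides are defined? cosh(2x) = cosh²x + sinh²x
Yes, this is an identity.

Claim: cosh(2x) = cosh²x + sinh²x.
Reasoning: cosh²x = (e^(2x) + 2 + e^(-2x))/4 and sinh²x = (e^(2x) - 2 + e^(-2x))/4. Adding gives (2e^(2x) + 2e^(-2x))/4 = (e^(2x) + e^(-2x))/2 = cosh(2x).
So the two sides agree for every real x for which both sides are defined.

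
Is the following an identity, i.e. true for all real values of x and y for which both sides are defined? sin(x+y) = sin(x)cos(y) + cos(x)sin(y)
Yes, this is an identity.

Claim: sin(x+y) = sin(x)cos(y) + cos(x)sin(y).
Reasoning: By Euler's formula e^(i(x+y)) = e^(ix)·e^(iy) = (cos x + i·sin x)(cos y + i·sin y). The imaginary part of the left side is sin(x+y); the imaginary part of the product is sin(x)cos(y) + cos(x)sin(y).
So the two sides agree for all real values of x and y for which both sides are defined.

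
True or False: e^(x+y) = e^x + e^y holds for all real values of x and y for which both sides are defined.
Claim: e^(x+y) = e^x + e^y.
Test a specific point where both sides are defined: x = -3, y = 1/2.
LHS = e^(x+y) ≈ 0.0821
RHS = e^x + e^y ≈ 1.6985
Since 0.0821 ≠ 1.6985, the equation fails at this point, so it cannot hold for all real values of x and y for which both sides are defined.
The correct rule is e^(x+y) = e^x · e^y (a product, not a sum).

Conclusion: False.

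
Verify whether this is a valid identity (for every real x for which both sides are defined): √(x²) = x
Claim: √(x²) = x.
Test a specific point where both sides are defined: x = -2.
LHS = √(x²) ≈ 2.0000
RHS = x ≈ -2.0000
Since 2.0000 ≠ -2.0000, the equation fails at this point, so it cannot hold for every real x for which both sides are defined.
√(x²) = |x|, which differs from x whenever x < 0 (both sides are defined for every real x).

Conclusion: No, this is NOT an identity.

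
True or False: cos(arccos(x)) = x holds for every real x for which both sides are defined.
True.

Claim: cos(arccos(x)) = x.
Reasoning: For -1 ≤ x ≤ 1 (where arccos is defined), arccos(x) is by definition an angle whose cosine equals x. Taking the cosine of that angle returns x. (Note the other order, arccos(cos x) = x, is NOT an identity.)
So the two sides agree for every real x for which both sides are defined.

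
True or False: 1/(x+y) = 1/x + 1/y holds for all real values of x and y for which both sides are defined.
False.

Claim: 1/(x+y) = 1/x + 1/y.
Test a specific point where both sides are defined: x = 3/2, y = 5.
LHS = 1/(x+y) ≈ 0.1538
RHS = 1/x + 1/y ≈ 0.8667
Since 0.1538 ≠ 0.8667, the equation fails at this point, so it cannot hold for all real values of x and y for which both sides are defined.
1/x + 1/y = (x+y)/(xy), which is not 1/(x+y).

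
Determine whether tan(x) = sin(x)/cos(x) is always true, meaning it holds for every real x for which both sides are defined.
Claim: tan(x) = sin(x)/cos(x).
Reasoning: For an angle x whose terminal point on the unit circle is (cos x, sin x), tan(x) is defined as the ratio (second coordinate)/(first coordinate) = sin(x)/cos(x), wherever cos(x) ≠ 0.
So the two sides agree for every real x for which both sides are defined.

Conclusion: Yes, this is an identity.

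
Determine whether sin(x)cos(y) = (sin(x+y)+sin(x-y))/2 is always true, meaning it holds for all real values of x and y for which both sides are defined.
Claim: sin(x)cos(y) = (sin(x+y)+sin(x-y))/2.
Reasoning: sin(x+y) = sin(x)cos(y) + cos(x)sin(y) and sin(x-y) = sin(x)cos(y) - cos(x)sin(y). Adding, sin(x+y) + sin(x-y) = 2sin(x)cos(y); divide by 2.
So the two sides agree for all real values of x and y for which both sides are defined.

Conclusion: Yes, this is an identity.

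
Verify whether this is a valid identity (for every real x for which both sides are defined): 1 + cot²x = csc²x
Claim: 1 + cot²x = csc²x.
Reasoning: Start from sin²x + cos²x = 1 and divide every term by sin²x (allowed wherever cot x and csc x are defined): 1 + cot²x = 1/sin²x = csc²x.
So the two sides agree for every real x for which both sides are defined.

Conclusion: Yes, this is an identity.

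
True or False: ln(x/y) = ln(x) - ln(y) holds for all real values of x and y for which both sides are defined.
True.

Claim: ln(x/y) = ln(x) - ln(y).
Reasoning: Both sides are simultaneously defined only when x, y > 0. Write x = e^p, y = e^q. Then x/y = e^(p-q), so ln(x/y) = p - q = ln(x) - ln(y).
So the two sides agree for all real values of x and y for which both sides are defined.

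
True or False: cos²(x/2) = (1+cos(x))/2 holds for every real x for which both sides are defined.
Claim: cos²(x/2) = (1+cos(x))/2.
Reasoning: Use cos(2θ) = 2cos²θ - 1 with θ = x/2: cos(x) = 2cos²(x/2) - 1. Solving for cos²(x/2) gives (1 + cos(x))/2.
So the two sides agree for every real x for which both sides are defined.

Conclusion: True.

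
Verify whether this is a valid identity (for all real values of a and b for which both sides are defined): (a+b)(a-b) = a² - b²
Claim: (a+b)(a-b) = a² - b².
Reasoning: Expand: (a+b)(a-b) = a² - ab + ba - b² = a² - b² (the cross terms cancel).
So the two sides agree for all real values of a and b for which both sides are defined.

Conclusion: Yes, this is an identity.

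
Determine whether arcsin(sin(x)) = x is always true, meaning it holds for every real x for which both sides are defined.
Claim: arcsin(sin(x)) = x.
Test a specific point where both sides are defined: x = π.
LHS = arcsin(sin(x)) ≈ 0.0000
RHS = x ≈ 3.1416
Since 0.0000 ≠ 3.1416, the equation fails at this point, so it cannot hold for every real x for which both sides are defined.
arcsin only returns values in [-π/2, π/2], so arcsin(sin(x)) = x holds only for x in that interval, not for all real x.

Conclusion: No, this is NOT an identity.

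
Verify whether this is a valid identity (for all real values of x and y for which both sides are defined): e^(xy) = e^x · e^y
Claim: e^(xy) = e^x · e^y.
Test a specific point where both sides are defined: x = 1/2, y = 3/2.
LHS = e^(xy) ≈ 2.1170
RHS = e^x · e^y ≈ 7.3891
Since 2.1170 ≠ 7.3891, the equation fails at this point, so it cannot hold for all real values of x and y for which both sides are defined.
e^x · e^y = e^(x+y), not e^(xy).

Conclusion: No, this is NOT an identity.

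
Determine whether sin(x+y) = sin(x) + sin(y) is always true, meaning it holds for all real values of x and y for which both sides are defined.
Claim: sin(x+y) = sin(x) + sin(y).
Test a specific point where both sides are defined: x = -π/6, y = 3π/4.
LHS = sin(x+y) ≈ 0.9659
RHS = sin(x) + sin(y) ≈ 0.2071
Since 0.9659 ≠ 0.2071, the equation fails at this point, so it cannot hold for all real values of x and y for which both sides are defined.
The correct expansion is sin(x+y) = sin(x)cos(y) + cos(x)sin(y); sine is not additive.

Conclusion: No, this is NOT an identity.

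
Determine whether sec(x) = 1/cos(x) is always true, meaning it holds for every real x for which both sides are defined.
Claim: sec(x) = 1/cos(x).
Reasoning: sec(x) is by definition the reciprocal of cos(x), wherever cos(x) ≠ 0.
So the two sides agree for every real x for which both sides are defined.

Conclusion: Yes, this is an identity.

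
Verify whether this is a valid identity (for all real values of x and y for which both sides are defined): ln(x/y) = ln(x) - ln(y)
Claim: ln(x/y) = ln(x) - ln(y).
Reasoning: Both sides are simultaneously defined only when x, y > 0. Write x = e^p, y = e^q. Then x/y = e^(p-q), so ln(x/y) = p - q = ln(x) - ln(y).
So the two sides agree for all real values of x and y for which both sides are defined.

Conclusion: Yes, this is an identity.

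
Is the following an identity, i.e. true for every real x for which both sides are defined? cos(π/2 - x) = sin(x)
Claim: cos(π/2 - x) = sin(x).
Reasoning: Use cos(u - v) = cos(u)cos(v) + sin(u)sin(v) with u = π/2, v = x: cos(π/2)cos(x) + sin(π/2)sin(x) = 0·cos(x) + 1·sin(x) = sin(x).
So the two sides agree for every real x for which both sides are defined.

Conclusion: Yes, this is an identity.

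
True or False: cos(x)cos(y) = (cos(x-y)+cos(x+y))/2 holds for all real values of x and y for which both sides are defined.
True.

Claim: cos(x)cos(y) = (cos(x-y)+cos(x+y))/2.
Reasoning: cos(x-y) = cos(x)cos(y) + sin(x)sin(y) and cos(x+y) = cos(x)cos(y) - sin(x)sin(y). Adding, cos(x-y) + cos(x+y) = 2cos(x)cos(y); divide by 2.
So the two sides agree for all real values of x and y for which both sides are defined.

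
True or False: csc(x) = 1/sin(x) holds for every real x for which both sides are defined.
True.

Claim: csc(x) = 1/sin(x).
Reasoning: csc(x) is by definition the reciprocal of sin(x), wherever sin(x) ≠ 0.
So the two sides agree for every real x for which both sides are defined.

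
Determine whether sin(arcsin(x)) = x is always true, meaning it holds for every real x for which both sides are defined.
Yes, this is an identity.

Claim: sin(arcsin(x)) = x.
Reasoning: For -1 ≤ x ≤ 1 (where arcsin is defined), arcsin(x) is by definition an angle whose sine equals x. Taking the sine of that angle returns x. (Note the other order, arcsin(sin x) = x, is NOT an identity.)
So the two sides agree for every real x for which both sides are defined.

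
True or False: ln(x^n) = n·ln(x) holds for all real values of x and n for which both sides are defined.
True.

Claim: ln(x^n) = n·ln(x).
Reasoning: The right side requires x > 0. For x > 0, x^n = (e^(ln x))^n = e^(n·ln x), so taking ln of both sides gives ln(x^n) = n·ln(x).
So the two sides agree for all real values of x and n for which both sides are defined.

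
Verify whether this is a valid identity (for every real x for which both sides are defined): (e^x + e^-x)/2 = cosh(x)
Yes, this is an identity.

Claim: (e^x + e^-x)/2 = cosh(x).
Reasoning: This is exactly the definition of the hyperbolic cosine: cosh(x) := (e^x + e^-x)/2.
So the two sides agree for every real x for which both sides are defined.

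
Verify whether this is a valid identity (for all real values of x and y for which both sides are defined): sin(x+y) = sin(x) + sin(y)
No, this is NOT an identity.

Claim: sin(x+y) = sin(x) + sin(y).
Test a specific point where both sides are defined: x = -π/3, y = -π/3.
LHS = sin(x+y) ≈ -0.8660
RHS = sin(x) + sin(y) ≈ -1.7321
Since -0.8660 ≠ -1.7321, the equation fails at this point, so it cannot hold for all real values of x and y for which both sides are defined.
The correct expansion is sin(x+y) = sin(x)cos(y) + cos(x)sin(y); sine is not additive.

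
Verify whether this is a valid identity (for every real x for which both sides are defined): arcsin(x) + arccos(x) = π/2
Yes, this is an identity.

Claim: arcsin(x) + arccos(x) = π/2.
Reasoning: Both sides are defined for -1 ≤ x ≤ 1. Let θ = arcsin(x), so sin θ = x and θ ∈ [-π/2, π/2]. Then cos(π/2 - θ) = sin θ = x and π/2 - θ ∈ [0, π], which is exactly the range of arccos, so arccos(x) = π/2 - θ. Adding: arcsin(x) + arccos(x) = θ + (π/2 - θ) = π/2.
So the two sides agree for every real x for which both sides are defined.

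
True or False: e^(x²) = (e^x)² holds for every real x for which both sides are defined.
Claim: e^(x²) = (e^x)².
Test a specific point where both sides are defined: x = -2.
LHS = e^(x²) ≈ 54.5982
RHS = (e^x)² ≈ 0.0183
Since 54.5982 ≠ 0.0183, the equation fails at this point, so it cannot hold for every real x for which both sides are defined.
(e^x)² = e^(2x), and 2x ≠ x² in general.

Conclusion: False.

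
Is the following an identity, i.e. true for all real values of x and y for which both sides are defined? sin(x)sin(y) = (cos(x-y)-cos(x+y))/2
Claim: sin(x)sin(y) = (cos(x-y)-cos(x+y))/2.
Reasoning: cos(x-y) = cos(x)cos(y) + sin(x)sin(y) and cos(x+y) = cos(x)cos(y) - sin(x)sin(y). Subtracting, cos(x-y) - cos(x+y) = 2sin(x)sin(y); divide by 2.
So the two sides agree for all real values of x and y for which both sides are defined.

Conclusion: Yes, this is an identity.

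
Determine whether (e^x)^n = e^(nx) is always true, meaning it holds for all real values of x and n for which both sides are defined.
Claim: (e^x)^n = e^(nx).
Reasoning: e^x is a positive real number, and for a positive base B and real exponent n, B^n = e^(n·ln B). With B = e^x, ln B = x, so (e^x)^n = e^(n·x).
So the two sides agree for all real values of x and n for which both sides are defined.

Conclusion: Yes, this is an identity.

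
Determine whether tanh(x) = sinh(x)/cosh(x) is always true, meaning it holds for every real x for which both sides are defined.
Yes, this is an identity.

Claim: tanh(x) = sinh(x)/cosh(x).
Reasoning: tanh(x) is defined as sinh(x)/cosh(x) = (e^x - e^-x)/(e^x + e^-x); cosh(x) ≥ 1 is never zero, so this holds for every real x.
So the two sides agree for every real x for which both sides are defined.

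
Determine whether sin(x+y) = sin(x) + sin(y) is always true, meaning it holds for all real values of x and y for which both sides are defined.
No, this is NOT an identity.

Claim: sin(x+y) = sin(x) + sin(y).
Test a specific point where both sides are defined: x = π/4, y = 3π/4.
LHS = sin(x+y) ≈ 0.0000
RHS = sin(x) + sin(y) ≈ 1.4142
Since 0.0000 ≠ 1.4142, the equation fails at this point, so it cannot hold for all real values of x and y for which both sides are defined.
The correct expansion is sin(x+y) = sin(x)cos(y) + cos(x)sin(y); sine is not additive.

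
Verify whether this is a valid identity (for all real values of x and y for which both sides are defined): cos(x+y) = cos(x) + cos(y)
Claim: cos(x+y) = cos(x) + cos(y).
Test a specific point where both sides are defined: x = π/6, y = -π/6.
LHS = cos(x+y) ≈ 1.0000
RHS = cos(x) + cos(y) ≈ 1.7321
Since 1.0000 ≠ 1.7321, the equation fails at this point, so it cannot hold for all real values of x and y for which both sides are defined.
The correct expansion is cos(x+y) = cos(x)cos(y) - sin(x)sin(y); cosine is not additive.

Conclusion: No, this is NOT an identity.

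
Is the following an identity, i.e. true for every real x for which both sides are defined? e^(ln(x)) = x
Claim: e^(ln(x)) = x.
Reasoning: For x > 0, ln(x) is by definition the exponent p such that e^p = x. Raising e to that exponent therefore returns x: e^(ln x) = x.
So the two sides agree for every real x for which both sides are defined.

Conclusion: Yes, this is an identity.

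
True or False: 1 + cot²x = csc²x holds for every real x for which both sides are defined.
Claim: 1 + cot²x = csc²x.
Reasoning: Start from sin²x + cos²x = 1 and divide every term by sin²x (allowed wherever cot x and csc x are defined): 1 + cot²x = 1/sin²x = csc²x.
So the two sides agree for every real x for which both sides are defined.

Conclusion: True.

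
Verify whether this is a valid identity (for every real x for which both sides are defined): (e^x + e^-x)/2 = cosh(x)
Claim: (e^x + e^-x)/2 = cosh(x).
Reasoning: This is exactly the definition of the hyperbolic cosine: cosh(x) := (e^x + e^-x)/2.
So the two sides agree for every real x for which both sides are defined.

Conclusion: Yes, this is an identity.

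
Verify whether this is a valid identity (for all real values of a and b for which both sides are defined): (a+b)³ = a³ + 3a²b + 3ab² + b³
Yes, this is an identity.

Claim: (a+b)³ = a³ + 3a²b + 3ab² + b³.
Reasoning: (a+b)³ = (a+b)(a+b)² = (a+b)(a² + 2ab + b²) = a³ + 2a²b + ab² + a²b + 2ab² + b³ = a³ + 3a²b + 3ab² + b³.
So the two sides agree for all real values of a and b for which both sides are defined.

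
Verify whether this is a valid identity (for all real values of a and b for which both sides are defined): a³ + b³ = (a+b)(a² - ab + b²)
Yes, this is an identity.

Claim: a³ + b³ = (a+b)(a² - ab + b²).
Reasoning: Expand the right side: (a+b)(a² - ab + b²) = a³ - a²b + ab² + a²b - ab² + b³ = a³ + b³ (the middle terms cancel in pairs).
So the two sides agree for all real values of a and b for which both sides are defined.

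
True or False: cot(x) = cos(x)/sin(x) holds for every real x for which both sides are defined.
True.

Claim: cot(x) = cos(x)/sin(x).
Reasoning: cot(x) is defined as 1/tan(x) = 1/(sin(x)/cos(x)) = cos(x)/sin(x), wherever sin(x) ≠ 0.
So the two sides agree for every real x for which both sides are defined.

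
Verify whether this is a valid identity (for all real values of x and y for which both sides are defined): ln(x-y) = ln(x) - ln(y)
Claim: ln(x-y) = ln(x) - ln(y).
Test a specific point where both sides are defined: x = 2, y = 3/2.
LHS = ln(x-y) ≈ -0.6931
RHS = ln(x) - ln(y) ≈ 0.2877
Since -0.6931 ≠ 0.2877, the equation fails at this point, so it cannot hold for all real values of x and y for which both sides are defined.
ln(x) - ln(y) = ln(x/y), not ln(x-y).

Conclusion: No, this is NOT an identity.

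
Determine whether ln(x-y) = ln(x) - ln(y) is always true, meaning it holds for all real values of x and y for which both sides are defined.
No, this is NOT an identity.

Claim: ln(x-y) = ln(x) - ln(y).
Test a specific point where both sides are defined: x = 3, y = 1.
LHS = ln(x-y) ≈ 0.6931
RHS = ln(x) - ln(y) ≈ 1.0986
Since 0.6931 ≠ 1.0986, the equation fails at this point, so it cannot hold for all real values of x and y for which both sides are defined.
ln(x) - ln(y) = ln(x/y), not ln(x-y).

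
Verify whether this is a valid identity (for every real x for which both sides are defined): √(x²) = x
No, this is NOT an identity.

Claim: √(x²) = x.
Test a specific point where both sides are defined: x = -3.
LHS = √(x²) ≈ 3.0000
RHS = x ≈ -3.0000
Since 3.0000 ≠ -3.0000, the equation fails at this point, so it cannot hold for every real x for which both sides are defined.
√(x²) = |x|, which differs from x whenever x < 0 (both sides are defined for every real x).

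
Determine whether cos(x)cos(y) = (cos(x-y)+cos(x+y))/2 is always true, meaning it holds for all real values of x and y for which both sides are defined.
Claim: cos(x)cos(y) = (cos(x-y)+cos(x+y))/2.
Reasoning: cos(x-y) = cos(x)cos(y) + sin(x)sin(y) and cos(x+y) = cos(x)cos(y) - sin(x)sin(y). Adding, cos(x-y) + cos(x+y) = 2cos(x)cos(y); divide by 2.
So the two sides agree for all real values of x and y for which both sides are defined.

Conclusion: Yes, this is an identity.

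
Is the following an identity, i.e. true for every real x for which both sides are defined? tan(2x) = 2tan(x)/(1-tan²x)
Claim: tan(2x) = 2tan(x)/(1-tan²x).
Reasoning: tan(2x) = sin(2x)/cos(2x) = 2sin(x)cos(x) / (cos²x - sin²x). Divide numerator and denominator by cos²x: 2tan(x) / (1 - tan²x).
So the two sides agree for every real x for which both sides are defined.

Conclusion: Yes, this is an identity.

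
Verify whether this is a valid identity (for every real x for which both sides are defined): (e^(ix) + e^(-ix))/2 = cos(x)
Yes, this is an identity.

Claim: (e^(ix) + e^(-ix))/2 = cos(x).
Reasoning: By Euler's formula e^(ix) = cos(x) + i·sin(x) and e^(-ix) = cos(x) - i·sin(x). Adding cancels the sine terms: e^(ix) + e^(-ix) = 2cos(x); divide by 2.
So the two sides agree for every real x for which both sides are defined.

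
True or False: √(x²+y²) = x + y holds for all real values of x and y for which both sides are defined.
False.

Claim: √(x²+y²) = x + y.
Test a specific point where both sides are defined: x = -2, y = 4.
LHS = √(x²+y²) ≈ 4.4721
RHS = x + y ≈ 2.0000
Since 4.4721 ≠ 2.0000, the equation fails at this point, so it cannot hold for all real values of x and y for which both sides are defined.
(x+y)² = x² + 2xy + y², not x² + y², so the square root does not split this way.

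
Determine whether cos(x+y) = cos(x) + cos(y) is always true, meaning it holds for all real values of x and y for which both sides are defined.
Claim: cos(x+y) = cos(x) + cos(y).
Test a specific point where both sides are defined: x = π/6, y = π/6.
LHS = cos(x+y) ≈ 0.5000
RHS = cos(x) + cos(y) ≈ 1.7321
Since 0.5000 ≠ 1.7321, the equation fails at this point, so it cannot hold for all real values of x and y for which both sides are defined.
The correct expansion is cos(x+y) = cos(x)cos(y) - sin(x)sin(y); cosine is not additive.

Conclusion: No, this is NOT an identity.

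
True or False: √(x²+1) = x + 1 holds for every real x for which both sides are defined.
Claim: √(x²+1) = x + 1.
Test a specific point where both sides are defined: x = 2.
LHS = √(x²+1) ≈ 2.2361
RHS = x + 1 ≈ 3.0000
Since 2.2361 ≠ 3.0000, the equation fails at this point, so it cannot hold for every real x for which both sides are defined.
(x+1)² = x² + 2x + 1 ≠ x² + 1 unless x = 0.

Conclusion: False.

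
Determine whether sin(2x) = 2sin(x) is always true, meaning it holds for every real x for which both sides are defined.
No, this is NOT an identity.

Claim: sin(2x) = 2sin(x).
Test a specific point where both sides are defined: x = -π/3.
LHS = sin(2x) ≈ -0.8660
RHS = 2sin(x) ≈ -1.7321
Since -0.8660 ≠ -1.7321, the equation fails at this point, so it cannot hold for every real x for which both sides are defined.
The correct double-angle formula is sin(2x) = 2sin(x)cos(x).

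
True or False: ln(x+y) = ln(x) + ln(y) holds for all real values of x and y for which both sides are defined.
Claim: ln(x+y) = ln(x) + ln(y).
Test a specific point where both sides are defined: x = 2, y = 4.
LHS = ln(x+y) ≈ 1.7918
RHS = ln(x) + ln(y) ≈ 2.0794
Since 1.7918 ≠ 2.0794, the equation fails at this point, so it cannot hold for all real values of x and y for which both sides are defined.
ln(x) + ln(y) = ln(xy), not ln(x+y).

Conclusion: False.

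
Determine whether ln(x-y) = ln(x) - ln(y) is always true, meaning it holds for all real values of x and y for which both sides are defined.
No, this is NOT an identity.

Claim: ln(x-y) = ln(x) - ln(y).
Test a specific point where both sides are defined: x = 5, y = 3.
LHS = ln(x-y) ≈ 0.6931
RHS = ln(x) - ln(y) ≈ 0.5108
Since 0.6931 ≠ 0.5108, the equation fails at this point, so it cannot hold for all real values of x and y for which both sides are defined.
ln(x) - ln(y) = ln(x/y), not ln(x-y).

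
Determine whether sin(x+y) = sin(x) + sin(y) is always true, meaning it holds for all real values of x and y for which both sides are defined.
Claim: sin(x+y) = sin(x) + sin(y).
Test a specific point where both sides are defined: x = π/2, y = -π/3.
LHS = sin(x+y) ≈ 0.5000
RHS = sin(x) + sin(y) ≈ 0.1340
Since 0.5000 ≠ 0.1340, the equation fails at this point, so it cannot hold for all real values of x and y for which both sides are defined.
The correct expansion is sin(x+y) = sin(x)cos(y) + cos(x)sin(y); sine is not additive.

Conclusion: No, this is NOT an identity.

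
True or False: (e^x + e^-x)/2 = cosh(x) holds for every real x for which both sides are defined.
Claim: (e^x + e^-x)/2 = cosh(x).
Reasoning: This is exactly the definition of the hyperbolic cosine: cosh(x) := (e^x + e^-x)/2.
So the two sides agree for every real x for which both sides are defined.

Conclusion: True.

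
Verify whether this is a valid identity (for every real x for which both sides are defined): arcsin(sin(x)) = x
Claim: arcsin(sin(x)) = x.
Test a specific point where both sides are defined: x = 3π/4.
LHS = arcsin(sin(x)) ≈ 0.7854
RHS = x ≈ 2.3562
Since 0.7854 ≠ 2.3562, the equation fails at this point, so it cannot hold for every real x for which both sides are defined.
arcsin only returns values in [-π/2, π/2], so arcsin(sin(x)) = x holds only for x in that interval, not for all real x.

Conclusion: No, this is NOT an identity.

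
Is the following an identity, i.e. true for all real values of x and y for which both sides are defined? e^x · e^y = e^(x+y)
Claim: e^x · e^y = e^(x+y).
Reasoning: This is the law of exponents for a common base: multiplying powers adds exponents. E.g. from the series, (Σ x^j/j!)(Σ y^k/k!) = Σ_m (Σ_{j+k=m} x^j y^k/(j!k!)) = Σ_m (x+y)^m/m! by the binomial theorem.
So the two sides agree for all real values of x and y for which both sides are defined.

Conclusion: Yes, this is an identity.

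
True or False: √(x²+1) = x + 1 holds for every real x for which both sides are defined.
False.

Claim: √(x²+1) = x + 1.
Test a specific point where both sides are defined: x = 4.
LHS = √(x²+1) ≈ 4.1231
RHS = x + 1 ≈ 5.0000
Since 4.1231 ≠ 5.0000, the equation fails at this point, so it cannot hold for every real x for which both sides are defined.
(x+1)² = x² + 2x + 1 ≠ x² + 1 unless x = 0.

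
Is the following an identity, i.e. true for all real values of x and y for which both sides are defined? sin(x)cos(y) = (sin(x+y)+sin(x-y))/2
Yes, this is an identity.

Claim: sin(x)cos(y) = (sin(x+y)+sin(x-y))/2.
Reasoning: sin(x+y) = sin(x)cos(y) + cos(x)sin(y) and sin(x-y) = sin(x)cos(y) - cos(x)sin(y). Adding, sin(x+y) + sin(x-y) = 2sin(x)cos(y); divide by 2.
So the two sides agree for all real values of x and y for which both sides are defined.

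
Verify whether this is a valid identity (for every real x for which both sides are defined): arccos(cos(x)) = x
No, this is NOT an identity.

Claim: arccos(cos(x)) = x.
Test a specific point where both sides are defined: x = -π/3.
LHS = arccos(cos(x)) ≈ 1.0472
RHS = x ≈ -1.0472
Since 1.0472 ≠ -1.0472, the equation fails at this point, so it cannot hold for every real x for which both sides are defined.
arccos only returns values in [0, π], so arccos(cos(x)) = x holds only for x in that interval, not for all real x.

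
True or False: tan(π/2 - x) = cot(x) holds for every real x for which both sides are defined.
True.

Claim: tan(π/2 - x) = cot(x).
Reasoning: tan(π/2 - x) = sin(π/2 - x)/cos(π/2 - x) = cos(x)/sin(x) = cot(x), using the cofunction identities sin(π/2 - x) = cos(x) and cos(π/2 - x) = sin(x).
So the two sides agree for every real x for which both sides are defined.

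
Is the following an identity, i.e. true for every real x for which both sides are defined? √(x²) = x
Claim: √(x²) = x.
Test a specific point where both sides are defined: x = -1.
LHS = √(x²) ≈ 1.0000
RHS = x ≈ -1.0000
Since 1.0000 ≠ -1.0000, the equation fails at this point, so it cannot hold for every real x for which both sides are defined.
√(x²) = |x|, which differs from x whenever x < 0 (both sides are defined for every real x).

Conclusion: No, this is NOT an identity.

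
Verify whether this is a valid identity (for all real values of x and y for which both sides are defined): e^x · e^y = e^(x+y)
Yes, this is an identity.

Claim: e^x · e^y = e^(x+y).
Reasoning: This is the law of exponents for a common base: multiplying powers adds exponents. E.g. from the series, (Σ x^j/j!)(Σ y^k/k!) = Σ_m (Σ_{j+k=m} x^j y^k/(j!k!)) = Σ_m (x+y)^m/m! by the binomial theorem.
So the two sides agree for all real values of x and y for which both sides are defined.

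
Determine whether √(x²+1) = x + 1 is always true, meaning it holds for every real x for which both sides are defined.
No, this is NOT an identity.

Claim: √(x²+1) = x + 1.
Test a specific point where both sides are defined: x = -3.
LHS = √(x²+1) ≈ 3.1623
RHS = x + 1 ≈ -2.0000
Since 3.1623 ≠ -2.0000, the equation fails at this point, so it cannot hold for every real x for which both sides are defined.
(x+1)² = x² + 2x + 1 ≠ x² + 1 unless x = 0.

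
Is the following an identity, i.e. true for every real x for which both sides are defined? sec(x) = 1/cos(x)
Yes, this is an identity.

Claim: sec(x) = 1/cos(x).
Reasoning: sec(x) is by definition the reciprocal of cos(x), wherever cos(x) ≠ 0.
So the two sides agree for every real x for which both sides are defined.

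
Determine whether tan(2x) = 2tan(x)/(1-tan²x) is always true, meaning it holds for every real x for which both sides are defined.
Claim: tan(2x) = 2tan(x)/(1-tan²x).
Reasoning: tan(2x) = sin(2x)/cos(2x) = 2sin(x)cos(x) / (cos²x - sin²x). Divide numerator and denominator by cos²x: 2tan(x) / (1 - tan²x).
So the two sides agree for every real x for which both sides are defined.

Conclusion: Yes, this is an identity.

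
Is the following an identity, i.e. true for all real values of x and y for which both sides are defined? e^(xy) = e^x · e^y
No, this is NOT an identity.

Claim: e^(xy) = e^x · e^y.
Test a specific point where both sides are defined: x = 3/2, y = -3.
LHS = e^(xy) ≈ 0.0111
RHS = e^x · e^y ≈ 0.2231
Since 0.0111 ≠ 0.2231, the equation fails at this point, so it cannot hold for all real values of x and y for which both sides are defined.
e^x · e^y = e^(x+y), not e^(xy).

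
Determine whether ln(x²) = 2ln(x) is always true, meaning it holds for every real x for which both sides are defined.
Claim: ln(x²) = 2ln(x).
Reasoning: The right side requires x > 0. For x > 0, x² = (e^(ln x))² = e^(2ln x), so ln(x²) = 2ln(x). (For x < 0 the right side is undefined, so those values are outside the claim.)
So the two sides agree for every real x for which both sides are defined.

Conclusion: Yes, this is an identity.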